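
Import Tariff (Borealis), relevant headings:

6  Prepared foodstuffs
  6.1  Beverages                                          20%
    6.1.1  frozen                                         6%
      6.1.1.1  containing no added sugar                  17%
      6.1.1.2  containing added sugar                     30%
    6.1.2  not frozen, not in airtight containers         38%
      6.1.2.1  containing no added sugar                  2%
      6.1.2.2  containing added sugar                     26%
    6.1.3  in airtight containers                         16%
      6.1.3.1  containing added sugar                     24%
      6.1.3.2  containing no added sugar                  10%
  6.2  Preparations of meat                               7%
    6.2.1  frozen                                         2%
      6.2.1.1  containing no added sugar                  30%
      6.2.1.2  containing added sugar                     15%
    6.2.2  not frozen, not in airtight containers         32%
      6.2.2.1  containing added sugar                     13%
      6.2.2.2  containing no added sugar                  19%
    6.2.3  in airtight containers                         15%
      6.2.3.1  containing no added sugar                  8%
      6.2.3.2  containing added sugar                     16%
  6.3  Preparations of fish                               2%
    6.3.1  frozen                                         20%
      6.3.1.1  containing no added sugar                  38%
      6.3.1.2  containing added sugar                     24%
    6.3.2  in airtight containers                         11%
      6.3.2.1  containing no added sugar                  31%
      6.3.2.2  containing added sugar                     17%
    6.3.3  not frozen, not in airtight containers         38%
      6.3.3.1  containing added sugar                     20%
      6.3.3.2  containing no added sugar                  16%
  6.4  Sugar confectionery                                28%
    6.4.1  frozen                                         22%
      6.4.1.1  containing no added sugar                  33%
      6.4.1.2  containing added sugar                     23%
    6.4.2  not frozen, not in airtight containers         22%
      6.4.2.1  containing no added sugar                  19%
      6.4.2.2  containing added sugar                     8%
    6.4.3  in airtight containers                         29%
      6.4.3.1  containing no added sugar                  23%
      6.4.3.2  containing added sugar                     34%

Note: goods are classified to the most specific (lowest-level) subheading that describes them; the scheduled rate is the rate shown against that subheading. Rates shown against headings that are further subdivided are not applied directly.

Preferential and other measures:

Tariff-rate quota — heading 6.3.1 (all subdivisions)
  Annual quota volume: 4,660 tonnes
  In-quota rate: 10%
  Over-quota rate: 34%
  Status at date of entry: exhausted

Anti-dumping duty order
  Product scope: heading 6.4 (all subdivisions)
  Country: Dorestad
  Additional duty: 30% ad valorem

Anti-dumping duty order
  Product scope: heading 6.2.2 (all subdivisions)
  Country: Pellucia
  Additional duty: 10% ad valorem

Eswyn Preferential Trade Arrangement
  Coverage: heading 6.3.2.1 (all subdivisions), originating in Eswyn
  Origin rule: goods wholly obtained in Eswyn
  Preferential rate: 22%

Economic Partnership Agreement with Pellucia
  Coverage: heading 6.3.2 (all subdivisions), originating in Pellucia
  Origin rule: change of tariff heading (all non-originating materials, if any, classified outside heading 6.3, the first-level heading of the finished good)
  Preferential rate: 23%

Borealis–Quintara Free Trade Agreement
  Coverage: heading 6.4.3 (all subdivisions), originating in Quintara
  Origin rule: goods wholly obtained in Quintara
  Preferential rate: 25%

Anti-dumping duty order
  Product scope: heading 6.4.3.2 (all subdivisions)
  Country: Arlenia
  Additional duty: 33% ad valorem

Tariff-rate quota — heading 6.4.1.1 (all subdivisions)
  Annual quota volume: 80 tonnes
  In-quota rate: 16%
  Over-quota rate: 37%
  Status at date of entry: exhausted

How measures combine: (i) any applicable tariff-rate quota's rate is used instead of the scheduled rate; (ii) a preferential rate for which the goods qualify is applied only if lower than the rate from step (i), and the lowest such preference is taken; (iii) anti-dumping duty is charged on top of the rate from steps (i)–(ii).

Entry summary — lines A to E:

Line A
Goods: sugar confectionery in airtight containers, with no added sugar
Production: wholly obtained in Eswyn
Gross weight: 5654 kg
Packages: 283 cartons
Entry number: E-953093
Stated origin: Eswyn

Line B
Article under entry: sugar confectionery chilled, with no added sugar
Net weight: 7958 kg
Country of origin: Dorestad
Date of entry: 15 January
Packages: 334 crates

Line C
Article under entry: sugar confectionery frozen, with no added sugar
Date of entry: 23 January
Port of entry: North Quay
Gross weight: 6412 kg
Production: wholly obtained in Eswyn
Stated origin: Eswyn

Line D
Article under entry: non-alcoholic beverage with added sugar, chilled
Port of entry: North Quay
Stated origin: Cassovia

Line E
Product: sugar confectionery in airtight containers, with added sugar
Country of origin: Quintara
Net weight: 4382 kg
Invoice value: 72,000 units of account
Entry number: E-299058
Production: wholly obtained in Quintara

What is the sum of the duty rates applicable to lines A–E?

160%

Line A: sugar confectionery → 6.4; in airtight containers → 6.4.3; with no added sugar → 6.4.3.1. Scheduled 23%. Eswyn agreement on 6.3.2.1: 6.4.3.1 not covered. → 23%.
Line B: sugar confectionery → 6.4; chilled → 6.4.2; with no added sugar → 6.4.2.1. Scheduled 19%. anti-dumping (Dorestad, 6.4): +30%; total 19% + 30% = 49%. → 49%.
Line C: sugar confectionery → 6.4; frozen → 6.4.1; with no added sugar → 6.4.1.1. Scheduled 33%. quota on 6.4.1.1 exhausted → over-quota 37%; Eswyn agreement on 6.3.2.1: 6.4.1.1 not covered. → 37%.
Line D: non-alcoholic beverage → 6.1; chilled → 6.1.2; with added sugar → 6.1.2.2. Scheduled 26%. No special measure applies. → 26%.
Line E: sugar confectionery → 6.4; in airtight containers → 6.4.3; with added sugar → 6.4.3.2. Scheduled 34%. Quintara agreement on 6.4.3: wholly obtained → 25% available; preferential 25%. → 25%.
Sum: 23% + 49% + 37% + 26% + 25% = 160%.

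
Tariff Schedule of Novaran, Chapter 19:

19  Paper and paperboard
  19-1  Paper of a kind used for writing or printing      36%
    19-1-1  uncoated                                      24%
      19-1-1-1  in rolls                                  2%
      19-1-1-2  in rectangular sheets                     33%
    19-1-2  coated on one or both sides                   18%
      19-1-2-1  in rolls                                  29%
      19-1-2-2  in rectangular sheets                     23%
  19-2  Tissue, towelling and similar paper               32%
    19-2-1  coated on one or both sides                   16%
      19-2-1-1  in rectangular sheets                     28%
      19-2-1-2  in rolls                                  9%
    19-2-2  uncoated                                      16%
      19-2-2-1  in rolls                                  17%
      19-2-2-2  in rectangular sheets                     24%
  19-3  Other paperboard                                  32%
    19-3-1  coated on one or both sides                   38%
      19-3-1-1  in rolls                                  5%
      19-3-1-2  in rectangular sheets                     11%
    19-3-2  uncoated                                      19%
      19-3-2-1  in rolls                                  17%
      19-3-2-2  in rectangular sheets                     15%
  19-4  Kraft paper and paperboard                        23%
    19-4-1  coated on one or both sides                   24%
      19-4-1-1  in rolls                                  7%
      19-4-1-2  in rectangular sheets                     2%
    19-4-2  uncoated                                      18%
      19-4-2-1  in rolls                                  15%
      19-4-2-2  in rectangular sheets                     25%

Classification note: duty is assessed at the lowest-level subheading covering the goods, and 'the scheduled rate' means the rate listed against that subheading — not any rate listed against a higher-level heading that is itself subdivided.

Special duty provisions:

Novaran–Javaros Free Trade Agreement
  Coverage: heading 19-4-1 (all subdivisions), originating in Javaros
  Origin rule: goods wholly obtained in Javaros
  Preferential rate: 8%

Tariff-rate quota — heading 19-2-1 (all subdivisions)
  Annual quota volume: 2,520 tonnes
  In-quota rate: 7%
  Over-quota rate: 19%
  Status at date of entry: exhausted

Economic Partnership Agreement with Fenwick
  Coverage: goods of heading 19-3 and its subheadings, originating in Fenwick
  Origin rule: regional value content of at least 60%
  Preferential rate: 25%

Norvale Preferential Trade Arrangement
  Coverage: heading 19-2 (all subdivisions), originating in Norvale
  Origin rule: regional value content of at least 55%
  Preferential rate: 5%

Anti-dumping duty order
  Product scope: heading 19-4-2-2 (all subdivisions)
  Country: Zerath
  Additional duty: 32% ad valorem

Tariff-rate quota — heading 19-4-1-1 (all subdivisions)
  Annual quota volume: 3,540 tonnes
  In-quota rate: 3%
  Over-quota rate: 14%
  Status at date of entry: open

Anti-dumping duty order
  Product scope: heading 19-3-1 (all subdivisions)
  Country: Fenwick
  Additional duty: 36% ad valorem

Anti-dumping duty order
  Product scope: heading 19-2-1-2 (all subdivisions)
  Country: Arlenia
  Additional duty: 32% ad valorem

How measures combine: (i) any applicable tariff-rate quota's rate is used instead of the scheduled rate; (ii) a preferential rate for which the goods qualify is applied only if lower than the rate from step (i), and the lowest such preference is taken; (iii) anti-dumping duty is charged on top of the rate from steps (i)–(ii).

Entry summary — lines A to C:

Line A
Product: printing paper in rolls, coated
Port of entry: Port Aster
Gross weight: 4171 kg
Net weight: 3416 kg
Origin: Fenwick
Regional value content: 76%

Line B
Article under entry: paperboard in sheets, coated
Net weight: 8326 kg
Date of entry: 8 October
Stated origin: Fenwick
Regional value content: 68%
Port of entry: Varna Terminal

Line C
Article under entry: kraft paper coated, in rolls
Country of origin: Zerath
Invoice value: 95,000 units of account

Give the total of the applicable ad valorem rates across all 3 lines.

79%

Line A: printing paper → 19-1; coated → 19-1-2; in rolls → 19-1-2-1. Scheduled 29%. Fenwick agreement on 19-3: 19-1-2-1 not covered. → 29%.
Line B: paperboard → 19-3; coated → 19-3-1; in sheets → 19-3-1-2. Scheduled 11%. Fenwick agreement on 19-3: RVC ≥ 60% → 25% available; preference 25% not lower than 11% → no reduction; anti-dumping (Fenwick, 19-3-1): +36%; total 11% + 36% = 47%. → 47%.
Line C: kraft paper → 19-4; coated → 19-4-1; in rolls → 19-4-1-1. Scheduled 7%. quota on 19-4-1-1 open → in-quota 3%. → 3%.
Sum: 29% + 47% + 3% = 79%.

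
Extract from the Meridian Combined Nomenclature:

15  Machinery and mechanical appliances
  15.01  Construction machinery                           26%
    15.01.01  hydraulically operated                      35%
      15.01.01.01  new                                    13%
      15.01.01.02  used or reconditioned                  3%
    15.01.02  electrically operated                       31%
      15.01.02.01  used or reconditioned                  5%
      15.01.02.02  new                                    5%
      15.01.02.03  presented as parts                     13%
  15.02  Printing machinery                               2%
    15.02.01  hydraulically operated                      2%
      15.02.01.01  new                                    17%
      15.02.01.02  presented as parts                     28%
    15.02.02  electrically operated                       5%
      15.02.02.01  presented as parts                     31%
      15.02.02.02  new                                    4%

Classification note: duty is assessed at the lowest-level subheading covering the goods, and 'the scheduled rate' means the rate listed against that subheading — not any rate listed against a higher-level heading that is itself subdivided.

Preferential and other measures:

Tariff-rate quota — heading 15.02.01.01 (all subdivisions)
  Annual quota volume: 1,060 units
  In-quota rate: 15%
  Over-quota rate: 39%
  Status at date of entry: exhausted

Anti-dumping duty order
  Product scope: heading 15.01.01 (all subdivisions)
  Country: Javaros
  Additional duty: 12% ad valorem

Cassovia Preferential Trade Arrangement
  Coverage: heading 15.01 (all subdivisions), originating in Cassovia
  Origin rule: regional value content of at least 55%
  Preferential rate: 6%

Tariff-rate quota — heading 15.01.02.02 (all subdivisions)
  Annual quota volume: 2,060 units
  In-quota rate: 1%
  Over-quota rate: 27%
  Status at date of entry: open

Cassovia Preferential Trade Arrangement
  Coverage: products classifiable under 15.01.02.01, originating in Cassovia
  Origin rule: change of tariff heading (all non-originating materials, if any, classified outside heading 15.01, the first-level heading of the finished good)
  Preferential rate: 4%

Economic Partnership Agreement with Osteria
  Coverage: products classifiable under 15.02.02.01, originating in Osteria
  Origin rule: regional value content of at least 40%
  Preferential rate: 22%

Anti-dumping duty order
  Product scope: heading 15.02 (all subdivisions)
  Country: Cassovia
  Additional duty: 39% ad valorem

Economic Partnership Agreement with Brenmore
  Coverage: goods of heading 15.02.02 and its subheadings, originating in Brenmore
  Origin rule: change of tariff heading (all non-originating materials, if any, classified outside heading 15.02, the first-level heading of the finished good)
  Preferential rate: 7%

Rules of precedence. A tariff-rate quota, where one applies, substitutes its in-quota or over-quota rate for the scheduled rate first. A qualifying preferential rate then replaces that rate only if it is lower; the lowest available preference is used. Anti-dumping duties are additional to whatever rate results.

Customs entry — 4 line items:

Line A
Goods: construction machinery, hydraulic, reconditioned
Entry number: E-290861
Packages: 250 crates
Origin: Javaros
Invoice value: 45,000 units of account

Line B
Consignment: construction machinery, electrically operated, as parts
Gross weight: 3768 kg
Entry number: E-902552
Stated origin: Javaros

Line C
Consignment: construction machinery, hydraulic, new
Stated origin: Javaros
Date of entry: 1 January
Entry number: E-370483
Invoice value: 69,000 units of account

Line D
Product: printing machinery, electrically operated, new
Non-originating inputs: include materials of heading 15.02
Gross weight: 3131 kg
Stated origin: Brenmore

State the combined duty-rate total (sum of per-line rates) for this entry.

57%

Line A: construction → 15.01; hydraulic → 15.01.01; reconditioned → 15.01.01.02. Scheduled 3%. anti-dumping (Javaros, 15.01.01): +12%; total 3% + 12% = 15%. → 15%.
Line B: construction → 15.01; electrically operated → 15.01.02; as parts → 15.01.02.03. Scheduled 13%. No special measure applies. → 13%.
Line C: construction → 15.01; hydraulic → 15.01.01; new → 15.01.01.01. Scheduled 13%. anti-dumping (Javaros, 15.01.01): +12%; total 13% + 12% = 25%. → 25%.
Line D: printing → 15.02; electrically operated → 15.02.02; new → 15.02.02.02. Scheduled 4%. Brenmore agreement on 15.02.02: CTH not met. → 4%.
Sum: 15% + 13% + 25% + 4% = 57%.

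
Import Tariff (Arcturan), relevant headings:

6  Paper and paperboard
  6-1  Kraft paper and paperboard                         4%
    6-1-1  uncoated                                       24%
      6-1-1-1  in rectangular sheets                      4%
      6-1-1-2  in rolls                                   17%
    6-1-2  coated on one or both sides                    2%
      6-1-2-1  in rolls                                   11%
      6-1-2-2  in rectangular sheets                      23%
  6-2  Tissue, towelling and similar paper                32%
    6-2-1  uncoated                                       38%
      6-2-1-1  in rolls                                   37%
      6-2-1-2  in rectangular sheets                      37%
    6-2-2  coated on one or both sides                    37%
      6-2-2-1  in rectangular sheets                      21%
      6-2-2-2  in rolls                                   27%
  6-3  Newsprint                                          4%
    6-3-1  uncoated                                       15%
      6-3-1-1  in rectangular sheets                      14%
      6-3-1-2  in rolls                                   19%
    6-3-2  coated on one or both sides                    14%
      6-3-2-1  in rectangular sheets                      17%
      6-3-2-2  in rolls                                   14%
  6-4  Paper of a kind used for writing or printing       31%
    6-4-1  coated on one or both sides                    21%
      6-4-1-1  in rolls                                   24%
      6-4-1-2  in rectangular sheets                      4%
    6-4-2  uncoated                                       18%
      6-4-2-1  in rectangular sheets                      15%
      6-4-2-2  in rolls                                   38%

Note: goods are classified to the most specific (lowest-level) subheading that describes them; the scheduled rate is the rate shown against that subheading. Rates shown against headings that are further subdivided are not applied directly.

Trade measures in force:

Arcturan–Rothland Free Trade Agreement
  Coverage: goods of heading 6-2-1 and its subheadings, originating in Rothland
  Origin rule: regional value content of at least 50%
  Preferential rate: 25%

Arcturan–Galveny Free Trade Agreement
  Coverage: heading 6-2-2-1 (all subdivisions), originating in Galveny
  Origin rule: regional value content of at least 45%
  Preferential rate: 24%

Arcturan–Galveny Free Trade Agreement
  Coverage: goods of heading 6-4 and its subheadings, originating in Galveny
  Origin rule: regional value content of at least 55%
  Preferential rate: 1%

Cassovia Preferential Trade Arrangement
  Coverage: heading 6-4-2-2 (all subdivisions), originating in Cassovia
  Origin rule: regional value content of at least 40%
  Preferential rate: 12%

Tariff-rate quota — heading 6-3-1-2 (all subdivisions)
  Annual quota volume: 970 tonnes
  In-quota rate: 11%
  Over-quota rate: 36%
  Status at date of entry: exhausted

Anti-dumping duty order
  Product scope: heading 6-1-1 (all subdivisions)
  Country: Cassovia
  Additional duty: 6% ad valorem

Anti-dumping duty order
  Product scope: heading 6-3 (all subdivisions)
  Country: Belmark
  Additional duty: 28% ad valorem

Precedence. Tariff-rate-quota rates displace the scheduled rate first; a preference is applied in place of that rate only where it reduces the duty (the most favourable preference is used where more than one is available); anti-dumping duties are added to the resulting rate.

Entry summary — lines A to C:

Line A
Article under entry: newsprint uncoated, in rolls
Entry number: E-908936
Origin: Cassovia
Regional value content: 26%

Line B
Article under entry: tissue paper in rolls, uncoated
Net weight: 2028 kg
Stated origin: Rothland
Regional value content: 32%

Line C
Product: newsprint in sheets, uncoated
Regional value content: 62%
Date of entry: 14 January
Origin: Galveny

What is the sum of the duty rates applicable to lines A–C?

87%

Line A: newsprint → 6-3; uncoated → 6-3-1; in rolls → 6-3-1-2. Scheduled 19%. quota on 6-3-1-2 exhausted → over-quota 36%; Cassovia agreement on 6-4-2-2: 6-3-1-2 not covered. → 36%.
Line B: tissue paper → 6-2; uncoated → 6-2-1; in rolls → 6-2-1-1. Scheduled 37%. Rothland agreement on 6-2-1: RVC < 50%. → 37%.
Line C: newsprint → 6-3; uncoated → 6-3-1; in sheets → 6-3-1-1. Scheduled 14%. Galveny agreement on 6-2-2-1: 6-3-1-1 not covered; Galveny agreement on 6-4: 6-3-1-1 not covered. → 14%.
Sum: 36% + 37% + 14% = 87%.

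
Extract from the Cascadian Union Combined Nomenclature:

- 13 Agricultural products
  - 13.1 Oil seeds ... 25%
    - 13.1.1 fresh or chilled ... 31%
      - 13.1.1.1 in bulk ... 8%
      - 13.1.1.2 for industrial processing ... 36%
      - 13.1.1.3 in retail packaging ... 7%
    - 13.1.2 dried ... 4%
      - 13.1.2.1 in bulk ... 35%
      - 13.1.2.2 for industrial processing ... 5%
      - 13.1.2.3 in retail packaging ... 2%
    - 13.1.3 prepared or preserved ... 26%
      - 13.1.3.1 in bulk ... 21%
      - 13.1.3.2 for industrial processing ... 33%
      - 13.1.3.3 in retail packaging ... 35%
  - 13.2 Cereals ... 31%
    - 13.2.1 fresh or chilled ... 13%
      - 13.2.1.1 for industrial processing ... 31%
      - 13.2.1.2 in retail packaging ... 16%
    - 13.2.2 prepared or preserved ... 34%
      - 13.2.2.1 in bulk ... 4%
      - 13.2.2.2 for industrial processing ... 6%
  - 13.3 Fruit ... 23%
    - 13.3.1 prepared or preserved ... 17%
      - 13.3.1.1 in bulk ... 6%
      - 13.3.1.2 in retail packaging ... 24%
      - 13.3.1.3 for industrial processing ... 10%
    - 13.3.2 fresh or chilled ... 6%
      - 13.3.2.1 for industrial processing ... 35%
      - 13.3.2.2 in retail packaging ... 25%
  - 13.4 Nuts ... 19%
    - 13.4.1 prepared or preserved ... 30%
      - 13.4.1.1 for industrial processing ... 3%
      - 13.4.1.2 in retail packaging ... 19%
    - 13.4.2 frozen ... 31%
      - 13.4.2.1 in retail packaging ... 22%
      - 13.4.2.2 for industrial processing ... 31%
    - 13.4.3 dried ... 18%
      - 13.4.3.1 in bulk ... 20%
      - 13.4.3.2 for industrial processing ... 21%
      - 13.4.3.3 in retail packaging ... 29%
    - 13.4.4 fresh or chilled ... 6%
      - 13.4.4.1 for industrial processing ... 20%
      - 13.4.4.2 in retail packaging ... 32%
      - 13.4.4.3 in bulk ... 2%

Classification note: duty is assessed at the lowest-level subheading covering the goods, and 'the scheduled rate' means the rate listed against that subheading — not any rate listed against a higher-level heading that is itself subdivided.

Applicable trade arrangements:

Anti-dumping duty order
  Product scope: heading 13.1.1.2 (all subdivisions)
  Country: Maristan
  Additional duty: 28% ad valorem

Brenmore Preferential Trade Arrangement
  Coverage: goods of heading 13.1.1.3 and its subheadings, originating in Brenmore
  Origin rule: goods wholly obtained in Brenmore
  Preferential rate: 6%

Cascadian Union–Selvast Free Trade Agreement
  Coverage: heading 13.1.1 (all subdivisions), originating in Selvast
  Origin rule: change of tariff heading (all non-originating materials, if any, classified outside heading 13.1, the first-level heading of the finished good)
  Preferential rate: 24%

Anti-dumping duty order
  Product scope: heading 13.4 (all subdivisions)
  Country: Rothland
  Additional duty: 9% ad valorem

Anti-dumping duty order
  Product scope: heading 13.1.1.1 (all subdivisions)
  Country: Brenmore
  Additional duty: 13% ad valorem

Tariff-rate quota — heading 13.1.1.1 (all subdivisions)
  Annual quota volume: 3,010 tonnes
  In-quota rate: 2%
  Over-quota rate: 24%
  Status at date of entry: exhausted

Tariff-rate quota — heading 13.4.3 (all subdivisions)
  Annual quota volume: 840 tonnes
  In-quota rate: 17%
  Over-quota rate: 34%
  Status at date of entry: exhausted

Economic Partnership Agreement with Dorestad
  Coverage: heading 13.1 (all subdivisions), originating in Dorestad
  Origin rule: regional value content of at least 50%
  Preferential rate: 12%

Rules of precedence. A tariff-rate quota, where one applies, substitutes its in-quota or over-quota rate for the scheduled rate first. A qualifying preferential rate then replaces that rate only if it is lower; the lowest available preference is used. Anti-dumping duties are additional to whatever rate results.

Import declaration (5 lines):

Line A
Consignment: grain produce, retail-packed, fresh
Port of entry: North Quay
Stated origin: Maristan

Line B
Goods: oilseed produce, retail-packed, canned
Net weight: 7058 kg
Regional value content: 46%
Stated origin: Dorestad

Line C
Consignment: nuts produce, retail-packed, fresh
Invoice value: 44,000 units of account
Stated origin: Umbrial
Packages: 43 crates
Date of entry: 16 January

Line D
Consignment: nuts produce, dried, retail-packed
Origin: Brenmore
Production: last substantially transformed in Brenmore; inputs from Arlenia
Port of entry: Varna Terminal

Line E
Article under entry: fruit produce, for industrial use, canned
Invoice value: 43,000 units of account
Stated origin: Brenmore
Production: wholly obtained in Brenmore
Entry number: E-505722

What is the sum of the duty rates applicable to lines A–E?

Line A: grain → 13.2; fresh → 13.2.1; retail-packed → 13.2.1.2. Scheduled 16%. No special measure applies. → 16%.
Line B: oilseed → 13.1; canned → 13.1.3; retail-packed → 13.1.3.3. Scheduled 35%. Dorestad agreement on 13.1: RVC < 50%. → 35%.
Line C: nuts → 13.4; fresh → 13.4.4; retail-packed → 13.4.4.2. Scheduled 32%. No special measure applies. → 32%.
Line D: nuts → 13.4; dried → 13.4.3; retail-packed → 13.4.3.3. Scheduled 29%. quota on 13.4.3 exhausted → over-quota 34%; Brenmore agreement on 13.1.1.3: 13.4.3.3 not covered. → 34%.
Line E: fruit → 13.3; canned → 13.3.1; for industrial use → 13.3.1.3. Scheduled 10%. Brenmore agreement on 13.1.1.3: 13.3.1.3 not covered. → 10%.
Sum: 16% + 35% + 32% + 34% + 10% = 127%.

127%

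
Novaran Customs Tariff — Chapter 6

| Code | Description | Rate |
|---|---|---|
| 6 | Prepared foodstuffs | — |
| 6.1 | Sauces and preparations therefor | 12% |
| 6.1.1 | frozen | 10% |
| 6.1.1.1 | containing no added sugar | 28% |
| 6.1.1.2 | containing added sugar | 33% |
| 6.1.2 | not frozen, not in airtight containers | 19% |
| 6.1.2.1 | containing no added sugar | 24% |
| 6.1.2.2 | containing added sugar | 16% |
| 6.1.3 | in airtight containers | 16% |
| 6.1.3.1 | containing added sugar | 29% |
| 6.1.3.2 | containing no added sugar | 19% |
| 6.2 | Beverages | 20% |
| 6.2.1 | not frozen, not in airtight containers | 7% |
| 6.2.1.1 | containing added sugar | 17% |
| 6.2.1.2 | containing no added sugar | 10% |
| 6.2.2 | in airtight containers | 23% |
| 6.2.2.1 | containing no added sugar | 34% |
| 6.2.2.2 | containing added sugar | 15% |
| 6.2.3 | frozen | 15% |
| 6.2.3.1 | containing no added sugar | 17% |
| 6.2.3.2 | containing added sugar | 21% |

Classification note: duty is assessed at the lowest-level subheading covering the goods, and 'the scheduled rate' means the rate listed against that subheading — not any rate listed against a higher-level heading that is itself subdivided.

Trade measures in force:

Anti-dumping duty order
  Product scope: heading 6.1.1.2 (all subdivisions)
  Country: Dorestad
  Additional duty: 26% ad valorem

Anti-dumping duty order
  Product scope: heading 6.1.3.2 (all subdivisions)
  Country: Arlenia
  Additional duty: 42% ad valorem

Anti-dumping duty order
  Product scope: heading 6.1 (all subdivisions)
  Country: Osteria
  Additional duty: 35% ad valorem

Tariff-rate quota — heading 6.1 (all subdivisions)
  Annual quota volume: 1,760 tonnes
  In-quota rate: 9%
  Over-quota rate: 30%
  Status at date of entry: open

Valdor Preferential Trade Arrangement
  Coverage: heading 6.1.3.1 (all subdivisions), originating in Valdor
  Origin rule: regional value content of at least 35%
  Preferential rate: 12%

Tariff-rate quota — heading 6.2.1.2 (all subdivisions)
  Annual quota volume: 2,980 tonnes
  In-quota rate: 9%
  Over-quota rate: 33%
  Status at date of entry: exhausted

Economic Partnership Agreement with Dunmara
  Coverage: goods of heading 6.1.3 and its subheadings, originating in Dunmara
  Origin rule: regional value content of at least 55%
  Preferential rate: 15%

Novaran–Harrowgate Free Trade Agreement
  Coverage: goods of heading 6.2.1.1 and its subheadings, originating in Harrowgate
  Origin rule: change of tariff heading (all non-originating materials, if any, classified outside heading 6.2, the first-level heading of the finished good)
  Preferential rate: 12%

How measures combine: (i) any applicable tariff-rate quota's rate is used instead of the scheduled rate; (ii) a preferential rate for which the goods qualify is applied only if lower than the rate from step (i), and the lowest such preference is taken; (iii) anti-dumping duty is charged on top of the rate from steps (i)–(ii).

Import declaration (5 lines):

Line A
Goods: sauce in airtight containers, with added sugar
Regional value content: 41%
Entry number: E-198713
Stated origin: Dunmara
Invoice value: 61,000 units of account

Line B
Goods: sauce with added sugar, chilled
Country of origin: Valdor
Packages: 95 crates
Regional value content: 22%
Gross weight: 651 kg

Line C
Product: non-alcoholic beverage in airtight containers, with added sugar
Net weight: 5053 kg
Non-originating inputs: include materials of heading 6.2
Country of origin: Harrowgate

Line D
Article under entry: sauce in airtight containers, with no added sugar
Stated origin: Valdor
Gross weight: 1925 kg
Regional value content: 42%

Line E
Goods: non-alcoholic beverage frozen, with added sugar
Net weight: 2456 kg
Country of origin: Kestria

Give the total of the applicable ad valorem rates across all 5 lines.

Line A: sauce → 6.1; in airtight containers → 6.1.3; with added sugar → 6.1.3.1. Scheduled 29%. quota on 6.1 open → in-quota 9%; Dunmara agreement on 6.1.3: RVC < 55%. → 9%.
Line B: sauce → 6.1; chilled → 6.1.2; with added sugar → 6.1.2.2. Scheduled 16%. quota on 6.1 open → in-quota 9%; Valdor agreement on 6.1.3.1: 6.1.2.2 not covered. → 9%.
Line C: non-alcoholic beverage → 6.2; in airtight containers → 6.2.2; with added sugar → 6.2.2.2. Scheduled 15%. Harrowgate agreement on 6.2.1.1: 6.2.2.2 not covered. → 15%.
Line D: sauce → 6.1; in airtight containers → 6.1.3; with no added sugar → 6.1.3.2. Scheduled 19%. quota on 6.1 open → in-quota 9%; Valdor agreement on 6.1.3.1: 6.1.3.2 not covered. → 9%.
Line E: non-alcoholic beverage → 6.2; frozen → 6.2.3; with added sugar → 6.2.3.2. Scheduled 21%. No special measure applies. → 21%.
Sum: 9% + 9% + 15% + 9% + 21% = 63%.

63%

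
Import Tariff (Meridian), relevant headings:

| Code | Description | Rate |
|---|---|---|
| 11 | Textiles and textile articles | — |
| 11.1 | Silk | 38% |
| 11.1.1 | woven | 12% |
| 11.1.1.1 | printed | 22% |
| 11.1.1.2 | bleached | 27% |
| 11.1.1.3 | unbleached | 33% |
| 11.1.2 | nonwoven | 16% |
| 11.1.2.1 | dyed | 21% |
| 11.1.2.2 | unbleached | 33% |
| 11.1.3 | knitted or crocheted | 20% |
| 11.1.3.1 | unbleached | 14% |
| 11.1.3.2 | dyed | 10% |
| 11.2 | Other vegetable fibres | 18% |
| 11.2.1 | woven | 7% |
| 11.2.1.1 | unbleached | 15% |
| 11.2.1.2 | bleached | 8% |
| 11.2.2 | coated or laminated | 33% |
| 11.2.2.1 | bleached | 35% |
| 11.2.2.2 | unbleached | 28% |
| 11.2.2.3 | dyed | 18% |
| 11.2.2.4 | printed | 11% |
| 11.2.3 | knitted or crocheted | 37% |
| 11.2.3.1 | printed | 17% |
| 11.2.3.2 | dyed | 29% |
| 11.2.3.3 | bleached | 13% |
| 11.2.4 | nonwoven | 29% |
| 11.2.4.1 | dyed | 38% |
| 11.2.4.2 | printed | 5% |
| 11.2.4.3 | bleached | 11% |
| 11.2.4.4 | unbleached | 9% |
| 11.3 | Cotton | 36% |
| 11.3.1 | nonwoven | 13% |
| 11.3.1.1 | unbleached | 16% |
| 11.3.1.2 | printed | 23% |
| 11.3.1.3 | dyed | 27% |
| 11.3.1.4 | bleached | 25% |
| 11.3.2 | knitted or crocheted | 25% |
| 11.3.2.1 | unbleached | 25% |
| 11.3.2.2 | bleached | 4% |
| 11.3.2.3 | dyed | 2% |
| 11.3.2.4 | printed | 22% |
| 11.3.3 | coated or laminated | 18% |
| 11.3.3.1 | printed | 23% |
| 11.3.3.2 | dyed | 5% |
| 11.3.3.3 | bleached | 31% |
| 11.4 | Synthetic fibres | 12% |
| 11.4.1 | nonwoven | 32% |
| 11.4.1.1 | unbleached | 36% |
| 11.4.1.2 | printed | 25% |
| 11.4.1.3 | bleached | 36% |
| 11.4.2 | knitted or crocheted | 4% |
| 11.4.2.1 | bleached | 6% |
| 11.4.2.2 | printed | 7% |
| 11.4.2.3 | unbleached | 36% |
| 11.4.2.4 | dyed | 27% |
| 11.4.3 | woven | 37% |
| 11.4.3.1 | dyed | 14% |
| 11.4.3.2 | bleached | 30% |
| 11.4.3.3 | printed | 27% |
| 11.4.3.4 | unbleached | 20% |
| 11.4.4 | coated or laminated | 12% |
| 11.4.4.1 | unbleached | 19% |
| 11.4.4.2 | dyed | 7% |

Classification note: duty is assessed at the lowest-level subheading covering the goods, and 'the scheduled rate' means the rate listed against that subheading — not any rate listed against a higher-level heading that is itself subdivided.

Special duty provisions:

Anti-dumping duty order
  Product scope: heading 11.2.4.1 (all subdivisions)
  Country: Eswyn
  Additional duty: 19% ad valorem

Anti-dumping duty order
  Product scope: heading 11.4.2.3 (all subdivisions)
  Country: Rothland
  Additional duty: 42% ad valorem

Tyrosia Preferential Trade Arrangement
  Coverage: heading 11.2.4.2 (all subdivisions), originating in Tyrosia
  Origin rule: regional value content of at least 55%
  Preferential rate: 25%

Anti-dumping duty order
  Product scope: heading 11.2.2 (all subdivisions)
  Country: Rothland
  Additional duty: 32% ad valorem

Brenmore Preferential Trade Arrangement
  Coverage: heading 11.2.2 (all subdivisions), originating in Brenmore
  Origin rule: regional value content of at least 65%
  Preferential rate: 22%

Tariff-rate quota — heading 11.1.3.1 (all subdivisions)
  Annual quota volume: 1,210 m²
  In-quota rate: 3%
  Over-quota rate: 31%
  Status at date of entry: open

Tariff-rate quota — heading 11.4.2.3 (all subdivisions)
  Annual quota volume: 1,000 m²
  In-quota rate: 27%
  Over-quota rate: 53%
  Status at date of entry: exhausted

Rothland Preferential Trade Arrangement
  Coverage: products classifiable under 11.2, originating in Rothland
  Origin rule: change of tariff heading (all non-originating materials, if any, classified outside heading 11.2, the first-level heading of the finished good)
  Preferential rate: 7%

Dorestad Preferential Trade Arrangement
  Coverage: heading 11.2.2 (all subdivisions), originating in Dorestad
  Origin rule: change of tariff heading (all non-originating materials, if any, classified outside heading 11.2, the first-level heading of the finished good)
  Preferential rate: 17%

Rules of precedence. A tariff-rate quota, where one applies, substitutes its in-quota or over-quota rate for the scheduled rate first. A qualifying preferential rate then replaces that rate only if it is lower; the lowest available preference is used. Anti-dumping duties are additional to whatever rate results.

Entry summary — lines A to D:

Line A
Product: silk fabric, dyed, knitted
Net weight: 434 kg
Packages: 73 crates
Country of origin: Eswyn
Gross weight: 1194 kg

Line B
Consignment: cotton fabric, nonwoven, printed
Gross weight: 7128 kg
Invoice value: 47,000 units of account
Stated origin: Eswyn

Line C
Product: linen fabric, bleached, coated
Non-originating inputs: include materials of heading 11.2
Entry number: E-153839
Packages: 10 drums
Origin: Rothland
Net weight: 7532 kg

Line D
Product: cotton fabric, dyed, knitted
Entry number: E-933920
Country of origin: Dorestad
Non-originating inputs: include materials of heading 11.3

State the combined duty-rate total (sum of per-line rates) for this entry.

Line A: silk → 11.1; knitted → 11.1.3; dyed → 11.1.3.2. Scheduled 10%. No special measure applies. → 10%.
Line B: cotton → 11.3; nonwoven → 11.3.1; printed → 11.3.1.2. Scheduled 23%. No special measure applies. → 23%.
Line C: linen → 11.2; coated → 11.2.2; bleached → 11.2.2.1. Scheduled 35%. Rothland agreement on 11.2: CTH not met; anti-dumping (Rothland, 11.2.2): +32%; total 35% + 32% = 67%. → 67%.
Line D: cotton → 11.3; knitted → 11.3.2; dyed → 11.3.2.3. Scheduled 2%. Dorestad agreement on 11.2.2: 11.3.2.3 not covered. → 2%.
Sum: 10% + 23% + 67% + 2% = 102%.

102%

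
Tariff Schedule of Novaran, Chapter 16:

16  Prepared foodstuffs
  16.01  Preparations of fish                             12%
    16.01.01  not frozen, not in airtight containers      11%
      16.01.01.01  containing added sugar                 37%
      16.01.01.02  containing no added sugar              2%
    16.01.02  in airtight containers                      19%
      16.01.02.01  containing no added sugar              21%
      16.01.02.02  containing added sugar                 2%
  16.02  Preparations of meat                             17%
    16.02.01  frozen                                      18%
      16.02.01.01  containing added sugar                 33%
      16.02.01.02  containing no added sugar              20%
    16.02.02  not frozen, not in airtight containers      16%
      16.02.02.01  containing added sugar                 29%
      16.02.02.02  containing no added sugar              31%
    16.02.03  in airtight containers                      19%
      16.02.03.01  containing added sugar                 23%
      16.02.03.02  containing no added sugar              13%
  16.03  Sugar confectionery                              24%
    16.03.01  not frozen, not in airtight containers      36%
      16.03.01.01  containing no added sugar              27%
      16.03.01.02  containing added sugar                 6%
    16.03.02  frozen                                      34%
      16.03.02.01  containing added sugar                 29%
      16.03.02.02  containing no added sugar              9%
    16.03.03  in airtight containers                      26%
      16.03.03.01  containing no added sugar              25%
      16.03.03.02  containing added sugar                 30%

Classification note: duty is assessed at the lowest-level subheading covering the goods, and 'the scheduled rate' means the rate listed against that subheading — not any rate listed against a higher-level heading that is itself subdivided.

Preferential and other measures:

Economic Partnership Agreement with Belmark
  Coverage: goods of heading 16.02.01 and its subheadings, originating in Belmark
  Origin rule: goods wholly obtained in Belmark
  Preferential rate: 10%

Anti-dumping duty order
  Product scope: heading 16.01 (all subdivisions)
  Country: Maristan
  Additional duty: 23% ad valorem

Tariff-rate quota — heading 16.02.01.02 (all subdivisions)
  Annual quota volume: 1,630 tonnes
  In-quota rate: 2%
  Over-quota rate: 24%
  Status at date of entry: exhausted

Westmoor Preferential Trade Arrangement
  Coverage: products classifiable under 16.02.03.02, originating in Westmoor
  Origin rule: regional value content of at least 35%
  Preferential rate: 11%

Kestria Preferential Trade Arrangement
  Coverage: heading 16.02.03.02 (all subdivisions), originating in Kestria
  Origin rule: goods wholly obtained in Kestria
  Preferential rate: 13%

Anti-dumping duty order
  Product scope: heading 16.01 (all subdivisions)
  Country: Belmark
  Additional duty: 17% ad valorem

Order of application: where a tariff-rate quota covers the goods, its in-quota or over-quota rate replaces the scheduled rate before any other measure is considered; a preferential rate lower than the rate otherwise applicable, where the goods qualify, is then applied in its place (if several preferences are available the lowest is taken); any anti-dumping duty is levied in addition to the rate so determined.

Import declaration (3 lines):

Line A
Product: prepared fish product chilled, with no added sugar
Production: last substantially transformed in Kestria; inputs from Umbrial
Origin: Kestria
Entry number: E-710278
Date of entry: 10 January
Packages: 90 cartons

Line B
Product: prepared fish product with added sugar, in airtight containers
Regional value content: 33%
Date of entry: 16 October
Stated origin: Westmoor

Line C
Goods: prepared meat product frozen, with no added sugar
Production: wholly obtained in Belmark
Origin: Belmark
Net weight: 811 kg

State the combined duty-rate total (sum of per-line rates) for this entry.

14%

Line A: prepared fish product → 16.01; chilled → 16.01.01; with no added sugar → 16.01.01.02. Scheduled 2%. Kestria agreement on 16.02.03.02: 16.01.01.02 not covered. → 2%.
Line B: prepared fish product → 16.01; in airtight containers → 16.01.02; with added sugar → 16.01.02.02. Scheduled 2%. Westmoor agreement on 16.02.03.02: 16.01.02.02 not covered. → 2%.
Line C: prepared meat product → 16.02; frozen → 16.02.01; with no added sugar → 16.02.01.02. Scheduled 20%. quota on 16.02.01.02 exhausted → over-quota 24%; Belmark agreement on 16.02.01: wholly obtained → 10% available; preferential 10%. → 10%.
Sum: 2% + 2% + 10% = 14%.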